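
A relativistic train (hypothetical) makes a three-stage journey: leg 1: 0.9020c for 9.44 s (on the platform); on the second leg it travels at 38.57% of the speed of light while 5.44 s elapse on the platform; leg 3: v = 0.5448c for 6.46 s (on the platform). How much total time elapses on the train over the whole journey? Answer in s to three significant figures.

τ = 14.5 s

Leg 1: γ = 1/√(1 − 0.9020²) = 1/√0.1864 = 2.316; τ_1 = 9.44/2.316 = 4.076 s.
Leg 2: β = 0.3857; γ = 1/√(1 − 0.3857²) = 1/√0.8512 = 1.084; τ_2 = 5.44/1.084 = 5.019 s.
Leg 3: γ = 1/√(1 − 0.5448²) = 1/√0.7032 = 1.193; τ_3 = 6.46/1.193 = 5.417 s.
Total: 4.076 + 5.019 + 5.417 s.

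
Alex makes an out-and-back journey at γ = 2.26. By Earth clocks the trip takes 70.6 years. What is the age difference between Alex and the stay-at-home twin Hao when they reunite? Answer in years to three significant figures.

Δt − τ = 39.4 years

γ = 2.26
Alex's elapsed proper time: τ = 70.6/2.260 = 31.24 years.
Age gap = Δt − τ = 70.6 − 31.24 years.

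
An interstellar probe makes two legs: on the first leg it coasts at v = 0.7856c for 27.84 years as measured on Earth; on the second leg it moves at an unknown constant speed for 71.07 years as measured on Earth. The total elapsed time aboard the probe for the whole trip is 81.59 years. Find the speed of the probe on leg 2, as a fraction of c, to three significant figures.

β = 0.424

Leg 1: γ = 1/√(1 − 0.7856²) = 1/√0.3828 = 1.616; τ_1 = 27.84/1.616 = 17.23 years.
Leg 2: speed unknown; τ_2 = 71.07/γ_2.
Total proper time: 17.23 + τ_2 = 81.59, so τ_2 = 81.59 − 17.23 = 64.36 years.
γ_2 = 71.07/64.36 = 1.104; β = √(1 − 1/γ²) = √0.1798.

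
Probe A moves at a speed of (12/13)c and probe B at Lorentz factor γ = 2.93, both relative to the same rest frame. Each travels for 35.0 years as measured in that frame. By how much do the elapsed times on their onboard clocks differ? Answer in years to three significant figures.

|τ_A − τ_B| = 1.52 years

A: γ = 1/√(1 − (12/13)²) = 13/5 = 2.600; τ_A = 35.0/2.600 = 13.46 years.
B: γ = 2.93; τ_B = 35.0/2.930 = 11.95 years.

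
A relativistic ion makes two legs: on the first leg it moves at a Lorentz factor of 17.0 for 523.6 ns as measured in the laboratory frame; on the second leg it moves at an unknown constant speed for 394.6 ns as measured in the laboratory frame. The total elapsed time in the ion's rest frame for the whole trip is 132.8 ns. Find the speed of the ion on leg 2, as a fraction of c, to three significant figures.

β = 0.966

Leg 1: γ = 17.0; τ_1 = 523.6/17.00 = 30.80 ns.
Leg 2: speed unknown; τ_2 = 394.6/γ_2.
Total proper time: 30.80 + τ_2 = 132.8, so τ_2 = 132.8 − 30.80 = 102.0 ns.
γ_2 = 394.6/102.0 = 3.869; β = √(1 − 1/γ²) = √0.9332.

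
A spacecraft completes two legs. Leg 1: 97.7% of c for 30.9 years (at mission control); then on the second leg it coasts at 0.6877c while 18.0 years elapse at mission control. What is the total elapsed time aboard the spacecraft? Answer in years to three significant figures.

Leg 1: β = 0.977; γ = 1/√(1 − 0.977²) = 1/√0.04547 = 4.690; τ_1 = 30.9/4.690 = 6.589 years.
Leg 2: γ = 1/√(1 − 0.6877²) = 1/√0.5271 = 1.377; τ_2 = 18.0/1.377 = 13.07 years.
Total: 6.589 + 13.07 years.

τ = 19.7 years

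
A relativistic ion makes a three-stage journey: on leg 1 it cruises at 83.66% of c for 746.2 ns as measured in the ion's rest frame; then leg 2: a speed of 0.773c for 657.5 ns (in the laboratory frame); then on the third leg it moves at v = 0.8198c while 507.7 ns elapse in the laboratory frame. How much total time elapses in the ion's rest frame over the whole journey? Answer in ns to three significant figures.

Leg 1: 746.2 ns is already measured in the ion's rest frame.
Leg 2: γ = 1/√(1 − 0.773²) = 1/√0.4025 = 1.576; τ_2 = 657.5/1.576 = 417.1 ns.
Leg 3: γ = 1/√(1 − 0.8198²) = 1/√0.3279 = 1.746; τ_3 = 507.7/1.746 = 290.7 ns.
Total: 746.2 + 417.1 + 290.7 ns.

τ = 1450 ns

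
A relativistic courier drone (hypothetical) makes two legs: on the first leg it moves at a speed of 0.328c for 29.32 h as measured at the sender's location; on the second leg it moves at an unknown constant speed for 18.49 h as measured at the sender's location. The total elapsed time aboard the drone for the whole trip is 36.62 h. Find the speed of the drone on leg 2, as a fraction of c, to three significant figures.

Leg 1: γ = 1/√(1 − 0.328²) = 1/√0.8924 = 1.059; τ_1 = 29.32/1.059 = 27.70 h.
Leg 2: speed unknown; τ_2 = 18.49/γ_2.
Total proper time: 27.70 + τ_2 = 36.62, so τ_2 = 36.62 − 27.70 = 8.922 h.
γ_2 = 18.49/8.922 = 2.072; β = √(1 − 1/γ²) = √0.7672.

β = 0.876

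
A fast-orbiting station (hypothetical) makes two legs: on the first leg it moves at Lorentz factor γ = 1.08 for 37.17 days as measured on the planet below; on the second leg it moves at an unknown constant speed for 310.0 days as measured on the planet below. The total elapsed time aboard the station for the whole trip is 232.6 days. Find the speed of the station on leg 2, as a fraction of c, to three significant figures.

β = 0.769

Leg 1: γ = 1.08; τ_1 = 37.17/1.080 = 34.42 days.
Leg 2: speed unknown; τ_2 = 310.0/γ_2.
Total proper time: 34.42 + τ_2 = 232.6, so τ_2 = 232.6 − 34.42 = 198.2 days.
γ_2 = 310.0/198.2 = 1.564; β = √(1 − 1/γ²) = √0.5913.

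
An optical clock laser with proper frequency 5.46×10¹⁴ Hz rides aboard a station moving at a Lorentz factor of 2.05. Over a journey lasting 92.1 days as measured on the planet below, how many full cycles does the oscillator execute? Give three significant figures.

γ = 2.05
The oscillator's own cycle count is N = f × τ where τ is the proper time aboard the station. τ = Δt/γ = 92.1/2.050 = 44.93 days = 3.882×10⁶ s.
N = 5.46×10¹⁴ × 3.882×10⁶ = 2.119×10²¹.

N = 2.12×10²¹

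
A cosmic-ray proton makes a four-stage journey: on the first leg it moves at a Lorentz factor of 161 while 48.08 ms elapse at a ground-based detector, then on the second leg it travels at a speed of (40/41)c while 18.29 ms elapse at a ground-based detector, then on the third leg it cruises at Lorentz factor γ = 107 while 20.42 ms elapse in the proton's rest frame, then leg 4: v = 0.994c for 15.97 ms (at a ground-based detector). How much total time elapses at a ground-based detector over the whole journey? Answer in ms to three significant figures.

Leg 1: 48.08 ms is already measured at a ground-based detector.
Leg 2: 18.29 ms is already measured at a ground-based detector.
Leg 3: γ = 107; Δt_3 = 107.0 × 20.42 = 2185 ms.
Leg 4: 15.97 ms is already measured at a ground-based detector.
Total: 48.08 + 18.29 + 2185 + 15.97 ms.

Δt = 2270 ms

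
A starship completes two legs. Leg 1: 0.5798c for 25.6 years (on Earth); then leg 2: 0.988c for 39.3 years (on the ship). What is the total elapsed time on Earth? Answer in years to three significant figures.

Leg 1: 25.6 years is already measured on Earth.
Leg 2: γ = 1/√(1 − 0.988²) = 1/√0.02386 = 6.474; Δt_2 = 6.474 × 39.3 = 254.4 years.
Total: 25.60 + 254.4 years.

Δt = 280 years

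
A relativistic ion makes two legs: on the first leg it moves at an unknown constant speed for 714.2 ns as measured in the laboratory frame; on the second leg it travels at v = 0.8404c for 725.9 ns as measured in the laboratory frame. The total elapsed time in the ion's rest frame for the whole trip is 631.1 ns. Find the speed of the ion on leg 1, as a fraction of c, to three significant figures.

Leg 1: speed unknown; τ_1 = 714.2/γ_1.
Leg 2: γ = 1/√(1 − 0.8404²) = 1/√0.2937 = 1.845; τ_2 = 725.9/1.845 = 393.4 ns.
Total proper time: τ_1 + 393.4 = 631.1, so τ_1 = 631.1 − 393.4 = 237.7 ns.
γ_1 = 714.2/237.7 = 3.005; β = √(1 − 1/γ²) = √0.8892.

β = 0.943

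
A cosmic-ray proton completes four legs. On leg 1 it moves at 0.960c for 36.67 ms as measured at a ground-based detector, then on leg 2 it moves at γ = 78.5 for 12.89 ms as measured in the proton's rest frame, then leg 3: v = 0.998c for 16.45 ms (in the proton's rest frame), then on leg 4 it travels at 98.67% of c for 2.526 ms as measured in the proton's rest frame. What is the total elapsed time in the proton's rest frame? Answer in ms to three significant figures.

Leg 1: γ = 1/√(1 − 0.960²) = 25/7 ≈ 3.571; τ_1 = 36.67/3.571 = 10.27 ms.
Leg 2: 12.89 ms is already measured in the proton's rest frame.
Leg 3: 16.45 ms is already measured in the proton's rest frame.
Leg 4: 2.526 ms is already measured in the proton's rest frame.
Total: 10.27 + 12.89 + 16.45 + 2.526 ms.

τ = 42.1 ms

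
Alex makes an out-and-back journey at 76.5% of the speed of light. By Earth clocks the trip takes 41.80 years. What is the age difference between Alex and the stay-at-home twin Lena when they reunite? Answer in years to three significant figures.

Δt − τ = 14.9 years

β = 0.765; γ = 1/√(1 − 0.765²) = 1/√0.4148 = 1.553
Alex's elapsed proper time: τ = 41.80/1.553 = 26.92 years.
Age gap = Δt − τ = 41.80 − 26.92 years.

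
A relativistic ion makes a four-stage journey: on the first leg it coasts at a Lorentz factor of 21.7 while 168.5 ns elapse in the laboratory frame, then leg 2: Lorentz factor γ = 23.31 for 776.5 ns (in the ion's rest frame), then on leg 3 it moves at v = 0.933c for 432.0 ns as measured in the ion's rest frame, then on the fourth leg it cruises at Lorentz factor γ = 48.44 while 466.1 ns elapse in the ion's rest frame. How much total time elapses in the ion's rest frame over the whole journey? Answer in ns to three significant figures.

Leg 1: γ = 21.7; τ_1 = 168.5/21.70 = 7.765 ns.
Leg 2: 776.5 ns is already measured in the ion's rest frame.
Leg 3: 432.0 ns is already measured in the ion's rest frame.
Leg 4: 466.1 ns is already measured in the ion's rest frame.
Total: 7.765 + 776.5 + 432.0 + 466.1 ns.

τ = 1680 ns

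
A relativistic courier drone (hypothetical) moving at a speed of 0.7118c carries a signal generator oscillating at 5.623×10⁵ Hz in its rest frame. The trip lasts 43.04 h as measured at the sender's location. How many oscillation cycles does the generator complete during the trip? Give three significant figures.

γ = 1/√(1 − 0.7118²) = 1/√0.4933 = 1.424
The oscillator's own cycle count is N = f × τ where τ is the proper time aboard the drone. τ = Δt/γ = 43.04/1.424 = 30.23 h = 1.088×10⁵ s.
N = 5.623×10⁵ × 1.088×10⁵ = 6.120×10¹⁰.

N = 6.12×10¹⁰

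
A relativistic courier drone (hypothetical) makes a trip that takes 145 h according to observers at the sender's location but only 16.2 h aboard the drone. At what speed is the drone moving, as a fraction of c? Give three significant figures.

The proper time is measured aboard the drone (both events occur at the drone's location); Δt is measured at the sender's location. γ = Δt/τ = 145/16.2 = 8.951.
β = √(1 − 1/γ²) = √(1 − 0.01248) = √0.9875

v = 0.994c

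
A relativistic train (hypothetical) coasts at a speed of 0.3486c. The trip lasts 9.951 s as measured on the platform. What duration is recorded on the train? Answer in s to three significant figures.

τ = 9.33 s

γ = 1/√(1 − 0.3486²) = 1/√0.8785 = 1.067
The interval measured on the platform is the dilated one; the clock on the train measures the proper time τ = Δt/γ = 9.951/1.067 s.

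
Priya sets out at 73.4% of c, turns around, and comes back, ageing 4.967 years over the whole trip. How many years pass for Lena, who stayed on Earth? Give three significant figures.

Δt = 7.31 years

β = 0.734; γ = 1/√(1 − 0.734²) = 1/√0.4612 = 1.472
Earth-frame duration is the dilated interval: Δt = γτ = 1.472 × 4.967 years.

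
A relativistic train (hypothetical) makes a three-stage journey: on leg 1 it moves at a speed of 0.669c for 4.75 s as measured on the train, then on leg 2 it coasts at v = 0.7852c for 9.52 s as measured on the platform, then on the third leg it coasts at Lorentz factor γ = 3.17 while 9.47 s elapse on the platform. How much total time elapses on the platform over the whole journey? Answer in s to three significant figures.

Δt = 25.4 s

Leg 1: γ = 1/√(1 − 0.669²) = 1/√0.5524 = 1.345; Δt_1 = 1.345 × 4.75 = 6.391 s.
Leg 2: 9.52 s is already measured on the platform.
Leg 3: 9.47 s is already measured on the platform.
Total: 6.391 + 9.520 + 9.470 s.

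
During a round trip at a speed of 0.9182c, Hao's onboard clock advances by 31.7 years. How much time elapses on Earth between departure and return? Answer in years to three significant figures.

γ = 1/√(1 − 0.9182²) = 1/√0.1569 = 2.525
Earth-frame duration is the dilated interval: Δt = γτ = 2.525 × 31.7 years.

Δt = 80.0 years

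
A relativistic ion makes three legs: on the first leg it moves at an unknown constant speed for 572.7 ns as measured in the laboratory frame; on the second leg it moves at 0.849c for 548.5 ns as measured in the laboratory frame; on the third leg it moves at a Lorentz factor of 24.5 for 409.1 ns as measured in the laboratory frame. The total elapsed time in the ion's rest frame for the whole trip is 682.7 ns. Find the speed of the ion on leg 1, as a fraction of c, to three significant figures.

Leg 1: speed unknown; τ_1 = 572.7/γ_1.
Leg 2: γ = 1/√(1 − 0.849²) = 1/√0.2792 = 1.893; τ_2 = 548.5/1.893 = 289.8 ns.
Leg 3: γ = 24.5; τ_3 = 409.1/24.50 = 16.70 ns.
Total proper time: τ_1 + 289.8 + 16.70 = 682.7, so τ_1 = 682.7 − 306.5 = 376.2 ns.
γ_1 = 572.7/376.2 = 1.522; β = √(1 − 1/γ²) = √0.5685.

β = 0.754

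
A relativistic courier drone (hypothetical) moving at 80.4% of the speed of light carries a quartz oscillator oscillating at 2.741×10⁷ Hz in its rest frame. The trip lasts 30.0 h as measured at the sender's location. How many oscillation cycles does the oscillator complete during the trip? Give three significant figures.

N = 1.76×10¹²

β = 0.804; γ = 1/√(1 − 0.804²) = 1/√0.3536 = 1.682
The oscillator's own cycle count is N = f × τ where τ is the proper time aboard the drone. τ = Δt/γ = 30.0/1.682 = 17.84 h = 6.422×10⁴ s.
N = 2.741×10⁷ × 6.422×10⁴ = 1.760×10¹².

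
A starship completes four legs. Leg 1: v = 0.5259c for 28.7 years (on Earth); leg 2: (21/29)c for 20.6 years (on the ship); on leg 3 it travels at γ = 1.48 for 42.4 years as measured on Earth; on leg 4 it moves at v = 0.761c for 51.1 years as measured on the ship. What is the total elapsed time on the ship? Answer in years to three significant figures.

τ = 125 years

Leg 1: γ = 1/√(1 − 0.5259²) = 1/√0.7234 = 1.176; τ_1 = 28.7/1.176 = 24.41 years.
Leg 2: 20.6 years is already measured on the ship.
Leg 3: γ = 1.48; τ_3 = 42.4/1.480 = 28.65 years.
Leg 4: 51.1 years is already measured on the ship.
Total: 24.41 + 20.60 + 28.65 + 51.10 years.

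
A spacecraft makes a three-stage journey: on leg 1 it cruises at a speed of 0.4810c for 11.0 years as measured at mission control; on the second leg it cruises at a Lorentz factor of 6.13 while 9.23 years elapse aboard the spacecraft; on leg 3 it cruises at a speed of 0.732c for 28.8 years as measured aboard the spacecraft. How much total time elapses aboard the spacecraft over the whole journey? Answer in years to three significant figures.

Leg 1: γ = 1/√(1 − 0.4810²) = 1/√0.7686 = 1.141; τ_1 = 11.0/1.141 = 9.644 years.
Leg 2: 9.23 years is already measured aboard the spacecraft.
Leg 3: 28.8 years is already measured aboard the spacecraft.
Total: 9.644 + 9.230 + 28.80 years.

τ = 47.7 years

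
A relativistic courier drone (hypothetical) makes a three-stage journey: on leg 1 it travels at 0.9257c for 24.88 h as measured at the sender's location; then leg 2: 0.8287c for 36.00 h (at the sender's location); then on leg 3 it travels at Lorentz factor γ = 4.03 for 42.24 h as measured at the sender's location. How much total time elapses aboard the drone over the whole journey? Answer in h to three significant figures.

τ = 40.0 h

Leg 1: γ = 1/√(1 − 0.9257²) = 1/√0.1431 = 2.644; τ_1 = 24.88/2.644 = 9.411 h.
Leg 2: γ = 1/√(1 − 0.8287²) = 1/√0.3133 = 1.787; τ_2 = 36.00/1.787 = 20.15 h.
Leg 3: γ = 4.03; τ_3 = 42.24/4.030 = 10.48 h.
Total: 9.411 + 20.15 + 10.48 h.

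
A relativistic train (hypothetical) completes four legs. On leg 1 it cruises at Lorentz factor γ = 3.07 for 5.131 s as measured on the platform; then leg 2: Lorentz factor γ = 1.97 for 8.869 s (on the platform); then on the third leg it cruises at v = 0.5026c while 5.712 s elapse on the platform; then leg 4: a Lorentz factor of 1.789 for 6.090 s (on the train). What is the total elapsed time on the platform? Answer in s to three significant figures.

Δt = 30.6 s

Leg 1: 5.131 s is already measured on the platform.
Leg 2: 8.869 s is already measured on the platform.
Leg 3: 5.712 s is already measured on the platform.
Leg 4: γ = 1.789; Δt_4 = 1.789 × 6.090 = 10.90 s.
Total: 5.131 + 8.869 + 5.712 + 10.90 s.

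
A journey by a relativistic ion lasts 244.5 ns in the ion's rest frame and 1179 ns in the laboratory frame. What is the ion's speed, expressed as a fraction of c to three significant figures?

The proper time is measured in the ion's rest frame (both events occur at the ion's location); Δt is measured in the laboratory frame. γ = Δt/τ = 1179/244.5 = 4.822.
β = √(1 − 1/γ²) = √(1 − 0.04301) = √0.9570

β = 0.978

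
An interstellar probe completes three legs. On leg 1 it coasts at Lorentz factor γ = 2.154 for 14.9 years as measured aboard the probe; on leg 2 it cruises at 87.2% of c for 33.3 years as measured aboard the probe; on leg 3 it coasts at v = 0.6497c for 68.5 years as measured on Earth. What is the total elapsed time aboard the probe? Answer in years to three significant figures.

τ = 100 years

Leg 1: 14.9 years is already measured aboard the probe.
Leg 2: 33.3 years is already measured aboard the probe.
Leg 3: γ = 1/√(1 − 0.6497²) = 1/√0.5779 = 1.315; τ_3 = 68.5/1.315 = 52.07 years.
Total: 14.90 + 33.30 + 52.07 years.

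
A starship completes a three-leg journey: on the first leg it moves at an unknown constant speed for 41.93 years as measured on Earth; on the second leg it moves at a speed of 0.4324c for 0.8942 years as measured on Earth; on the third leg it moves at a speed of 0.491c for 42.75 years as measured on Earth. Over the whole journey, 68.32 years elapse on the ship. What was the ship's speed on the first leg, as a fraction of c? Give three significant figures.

Leg 1: speed unknown; τ_1 = 41.93/γ_1.
Leg 2: γ = 1/√(1 − 0.4324²) = 1/√0.8130 = 1.109; τ_2 = 0.8942/1.109 = 0.8063 years.
Leg 3: γ = 1/√(1 − 0.491²) = 1/√0.7589 = 1.148; τ_3 = 42.75/1.148 = 37.24 years.
Total proper time: τ_1 + 0.8063 + 37.24 = 68.32, so τ_1 = 68.32 − 38.05 = 30.27 years.
γ_1 = 41.93/30.27 = 1.385; β = √(1 − 1/γ²) = √0.4788.

β = 0.692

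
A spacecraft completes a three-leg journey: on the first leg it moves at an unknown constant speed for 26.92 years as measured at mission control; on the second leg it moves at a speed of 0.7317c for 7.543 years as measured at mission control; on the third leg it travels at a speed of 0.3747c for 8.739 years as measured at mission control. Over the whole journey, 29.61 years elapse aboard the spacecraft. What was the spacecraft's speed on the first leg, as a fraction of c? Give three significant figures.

β = 0.794

Leg 1: speed unknown; τ_1 = 26.92/γ_1.
Leg 2: γ = 1/√(1 − 0.7317²) = 1/√0.4646 = 1.467; τ_2 = 7.543/1.467 = 5.142 years.
Leg 3: γ = 1/√(1 − 0.3747²) = 1/√0.8596 = 1.079; τ_3 = 8.739/1.079 = 8.102 years.
Total proper time: τ_1 + 5.142 + 8.102 = 29.61, so τ_1 = 29.61 − 13.24 = 16.37 years.
γ_1 = 26.92/16.37 = 1.645; β = √(1 − 1/γ²) = √0.6304.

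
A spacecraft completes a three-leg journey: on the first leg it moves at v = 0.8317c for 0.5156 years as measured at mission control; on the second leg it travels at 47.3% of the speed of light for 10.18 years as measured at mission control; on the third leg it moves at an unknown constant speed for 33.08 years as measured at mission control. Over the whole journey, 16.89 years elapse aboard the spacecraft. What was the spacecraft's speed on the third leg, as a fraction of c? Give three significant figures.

Leg 1: γ = 1/√(1 − 0.8317²) = 1/√0.3083 = 1.801; τ_1 = 0.5156/1.801 = 0.2863 years.
Leg 2: β = 0.473; γ = 1/√(1 − 0.473²) = 1/√0.7763 = 1.135; τ_2 = 10.18/1.135 = 8.969 years.
Leg 3: speed unknown; τ_3 = 33.08/γ_3.
Total proper time: 0.2863 + 8.969 + τ_3 = 16.89, so τ_3 = 16.89 − 9.255 = 7.635 years.
γ_3 = 33.08/7.635 = 4.333; β = √(1 − 1/γ²) = √0.9467.

β = 0.973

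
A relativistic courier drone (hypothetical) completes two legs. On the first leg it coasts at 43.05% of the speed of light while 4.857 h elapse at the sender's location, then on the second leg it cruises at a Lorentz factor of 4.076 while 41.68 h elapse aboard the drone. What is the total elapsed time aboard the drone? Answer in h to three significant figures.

τ = 46.1 h

Leg 1: β = 0.4305; γ = 1/√(1 − 0.4305²) = 1/√0.8147 = 1.108; τ_1 = 4.857/1.108 = 4.384 h.
Leg 2: 41.68 h is already measured aboard the drone.
Total: 4.384 + 41.68 h.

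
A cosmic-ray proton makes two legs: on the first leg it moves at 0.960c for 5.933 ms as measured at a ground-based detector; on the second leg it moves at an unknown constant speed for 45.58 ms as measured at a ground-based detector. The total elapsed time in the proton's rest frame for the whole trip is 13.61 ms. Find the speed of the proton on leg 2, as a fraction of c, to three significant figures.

β = 0.965

Leg 1: γ = 1/√(1 − 0.960²) = 25/7 ≈ 3.571; τ_1 = 5.933/3.571 = 1.661 ms.
Leg 2: speed unknown; τ_2 = 45.58/γ_2.
Total proper time: 1.661 + τ_2 = 13.61, so τ_2 = 13.61 − 1.661 = 11.95 ms.
γ_2 = 45.58/11.95 = 3.815; β = √(1 − 1/γ²) = √0.9313.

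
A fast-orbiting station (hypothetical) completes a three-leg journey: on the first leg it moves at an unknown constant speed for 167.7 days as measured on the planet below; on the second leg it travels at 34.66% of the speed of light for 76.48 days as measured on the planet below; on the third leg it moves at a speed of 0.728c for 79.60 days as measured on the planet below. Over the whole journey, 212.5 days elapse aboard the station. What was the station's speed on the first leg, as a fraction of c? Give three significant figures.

Leg 1: speed unknown; τ_1 = 167.7/γ_1.
Leg 2: β = 0.3466; γ = 1/√(1 − 0.3466²) = 1/√0.8799 = 1.066; τ_2 = 76.48/1.066 = 71.74 days.
Leg 3: γ = 1/√(1 − 0.728²) = 1/√0.4700 = 1.459; τ_3 = 79.60/1.459 = 54.57 days.
Total proper time: τ_1 + 71.74 + 54.57 = 212.5, so τ_1 = 212.5 − 126.3 = 86.19 days.
γ_1 = 167.7/86.19 = 1.946; β = √(1 − 1/γ²) = √0.7359.

β = 0.858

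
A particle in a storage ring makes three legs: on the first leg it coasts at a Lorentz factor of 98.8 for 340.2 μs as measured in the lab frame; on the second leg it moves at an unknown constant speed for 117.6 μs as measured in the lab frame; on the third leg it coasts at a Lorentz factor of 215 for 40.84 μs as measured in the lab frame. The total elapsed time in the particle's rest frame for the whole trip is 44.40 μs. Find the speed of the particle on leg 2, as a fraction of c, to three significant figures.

β = 0.938

Leg 1: γ = 98.8; τ_1 = 340.2/98.80 = 3.443 μs.
Leg 2: speed unknown; τ_2 = 117.6/γ_2.
Leg 3: γ = 215; τ_3 = 40.84/215.0 = 0.1900 μs.
Total proper time: 3.443 + τ_2 + 0.1900 = 44.40, so τ_2 = 44.40 − 3.633 = 40.77 μs.
γ_2 = 117.6/40.77 = 2.885; β = √(1 − 1/γ²) = √0.8798.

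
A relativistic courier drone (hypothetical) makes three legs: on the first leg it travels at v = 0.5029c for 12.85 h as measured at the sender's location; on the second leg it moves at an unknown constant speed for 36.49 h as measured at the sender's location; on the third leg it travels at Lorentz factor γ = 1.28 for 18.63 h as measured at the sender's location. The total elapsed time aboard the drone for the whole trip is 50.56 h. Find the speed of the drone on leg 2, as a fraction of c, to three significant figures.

Leg 1: γ = 1/√(1 − 0.5029²) = 1/√0.7471 = 1.157; τ_1 = 12.85/1.157 = 11.11 h.
Leg 2: speed unknown; τ_2 = 36.49/γ_2.
Leg 3: γ = 1.28; τ_3 = 18.63/1.280 = 14.55 h.
Total proper time: 11.11 + τ_2 + 14.55 = 50.56, so τ_2 = 50.56 − 25.66 = 24.90 h.
γ_2 = 36.49/24.90 = 1.466; β = √(1 − 1/γ²) = √0.5344.

β = 0.731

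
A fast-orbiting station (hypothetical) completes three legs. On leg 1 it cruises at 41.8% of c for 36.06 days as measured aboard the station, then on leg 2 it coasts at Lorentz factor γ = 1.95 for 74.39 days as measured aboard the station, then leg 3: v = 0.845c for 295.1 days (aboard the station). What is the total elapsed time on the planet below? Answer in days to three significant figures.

Leg 1: β = 0.418; γ = 1/√(1 − 0.418²) = 1/√0.8253 = 1.101; Δt_1 = 1.101 × 36.06 = 39.69 days.
Leg 2: γ = 1.95; Δt_2 = 1.950 × 74.39 = 145.1 days.
Leg 3: γ = 1/√(1 − 0.845²) = 1/√0.2860 = 1.870; Δt_3 = 1.870 × 295.1 = 551.8 days.
Total: 39.69 + 145.1 + 551.8 days.

Δt = 737 days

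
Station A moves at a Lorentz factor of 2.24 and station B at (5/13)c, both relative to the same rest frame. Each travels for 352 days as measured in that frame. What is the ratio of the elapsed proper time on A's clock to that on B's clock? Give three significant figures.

τ_A/τ_B = 0.484

A: γ = 2.24. B: γ = 1/√(1 − (5/13)²) = 13/12 ≈ 1.083.
τ_A/τ_B = γ_B/γ_A = 1.083/2.240 = 0.4836, so τ_A/τ_B = 0.4836.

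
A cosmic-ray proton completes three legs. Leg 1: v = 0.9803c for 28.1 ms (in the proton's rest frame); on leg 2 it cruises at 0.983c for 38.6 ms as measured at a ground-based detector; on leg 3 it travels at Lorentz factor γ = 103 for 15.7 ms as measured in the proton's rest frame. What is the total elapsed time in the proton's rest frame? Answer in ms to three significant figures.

Leg 1: 28.1 ms is already measured in the proton's rest frame.
Leg 2: γ = 1/√(1 − 0.983²) = 1/√0.03371 = 5.446; τ_2 = 38.6/5.446 = 7.087 ms.
Leg 3: 15.7 ms is already measured in the proton's rest frame.
Total: 28.10 + 7.087 + 15.70 ms.

τ = 50.9 ms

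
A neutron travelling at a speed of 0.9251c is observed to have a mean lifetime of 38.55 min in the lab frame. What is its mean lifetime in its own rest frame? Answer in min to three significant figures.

τ₀ = 14.6 min

γ = 1/√(1 − 0.9251²) = 1/√0.1442 = 2.633
The lab-frame lifetime is the dilated interval; the proper lifetime is τ₀ = Δt/γ = 38.55/2.633 min.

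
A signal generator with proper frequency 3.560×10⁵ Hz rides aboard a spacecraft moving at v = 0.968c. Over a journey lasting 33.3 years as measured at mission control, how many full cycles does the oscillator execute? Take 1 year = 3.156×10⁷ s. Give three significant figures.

N = 9.39×10¹³

γ = 1/√(1 − 0.968²) = 1/√0.06298 = 3.985
The oscillator's own cycle count is N = f × τ where τ is the proper time aboard the spacecraft. τ = Δt/γ = 33.3/3.985 = 8.357 years = 2.637×10⁸ s.
N = 3.560×10⁵ × 2.637×10⁸ = 9.389×10¹³.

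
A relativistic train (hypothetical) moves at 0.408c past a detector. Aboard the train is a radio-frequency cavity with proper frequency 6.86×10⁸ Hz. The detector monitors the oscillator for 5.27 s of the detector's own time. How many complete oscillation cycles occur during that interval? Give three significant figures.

N = 3.30×10⁹

γ = 1/√(1 − 0.408²) = 1/√0.8335 = 1.095
During 5.27 s of lab time, the oscillator's proper time advances by τ = Δt/γ = 5.27/1.095 = 4.811 s = 4.811×10⁰ s.
N = f × τ = 6.86×10⁸ × 4.811×10⁰ = 3.301×10⁹.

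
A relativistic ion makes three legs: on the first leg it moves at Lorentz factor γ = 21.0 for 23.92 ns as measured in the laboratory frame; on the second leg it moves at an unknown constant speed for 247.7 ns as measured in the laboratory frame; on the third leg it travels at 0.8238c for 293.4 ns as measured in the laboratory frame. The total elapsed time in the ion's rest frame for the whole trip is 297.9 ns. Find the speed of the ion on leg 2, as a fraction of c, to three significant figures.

β = 0.850

Leg 1: γ = 21.0; τ_1 = 23.92/21.00 = 1.139 ns.
Leg 2: speed unknown; τ_2 = 247.7/γ_2.
Leg 3: γ = 1/√(1 − 0.8238²) = 1/√0.3214 = 1.764; τ_3 = 293.4/1.764 = 166.3 ns.
Total proper time: 1.139 + τ_2 + 166.3 = 297.9, so τ_2 = 297.9 − 167.5 = 130.4 ns.
γ_2 = 247.7/130.4 = 1.899; β = √(1 − 1/γ²) = √0.7227.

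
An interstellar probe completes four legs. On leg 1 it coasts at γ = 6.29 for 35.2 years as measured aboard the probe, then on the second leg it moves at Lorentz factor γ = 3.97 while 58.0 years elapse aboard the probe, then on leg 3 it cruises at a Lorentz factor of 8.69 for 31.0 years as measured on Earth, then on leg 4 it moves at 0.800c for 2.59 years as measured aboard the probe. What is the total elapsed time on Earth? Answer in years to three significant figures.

Leg 1: γ = 6.29; Δt_1 = 6.290 × 35.2 = 221.4 years.
Leg 2: γ = 3.97; Δt_2 = 3.970 × 58.0 = 230.3 years.
Leg 3: 31.0 years is already measured on Earth.
Leg 4: γ = 1/√(1 − 0.800²) = 5/3 ≈ 1.667; Δt_4 = 1.667 × 2.59 = 4.317 years.
Total: 221.4 + 230.3 + 31.00 + 4.317 years.

Δt = 487 years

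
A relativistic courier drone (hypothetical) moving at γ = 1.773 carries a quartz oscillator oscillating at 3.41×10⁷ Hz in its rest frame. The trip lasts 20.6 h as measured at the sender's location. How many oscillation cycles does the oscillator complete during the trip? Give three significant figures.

γ = 1.773
The oscillator's own cycle count is N = f × τ where τ is the proper time aboard the drone. τ = Δt/γ = 20.6/1.773 = 11.62 h = 4.183×10⁴ s.
N = 3.41×10⁷ × 4.183×10⁴ = 1.426×10¹².

N = 1.43×10¹²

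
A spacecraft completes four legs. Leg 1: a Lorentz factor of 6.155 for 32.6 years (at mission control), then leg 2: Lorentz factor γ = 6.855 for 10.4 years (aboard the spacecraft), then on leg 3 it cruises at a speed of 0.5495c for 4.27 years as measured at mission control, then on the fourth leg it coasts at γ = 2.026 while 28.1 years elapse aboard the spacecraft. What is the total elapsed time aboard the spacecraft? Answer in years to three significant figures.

τ = 47.4 years

Leg 1: γ = 6.155; τ_1 = 32.6/6.155 = 5.297 years.
Leg 2: 10.4 years is already measured aboard the spacecraft.
Leg 3: γ = 1/√(1 − 0.5495²) = 1/√0.6980 = 1.197; τ_3 = 4.27/1.197 = 3.568 years.
Leg 4: 28.1 years is already measured aboard the spacecraft.
Total: 5.297 + 10.40 + 3.568 + 28.10 years.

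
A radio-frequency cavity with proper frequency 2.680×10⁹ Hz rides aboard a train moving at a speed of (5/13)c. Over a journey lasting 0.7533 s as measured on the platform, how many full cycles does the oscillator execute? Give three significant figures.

N = 1.86×10⁹

γ = 1/√(1 − (5/13)²) = 13/12 ≈ 1.083
The oscillator's own cycle count is N = f × τ where τ is the proper time on the train. τ = Δt/γ = 0.7533/1.083 = 0.6954 s = 6.954×10⁻¹ s.
N = 2.680×10⁹ × 6.954×10⁻¹ = 1.864×10⁹.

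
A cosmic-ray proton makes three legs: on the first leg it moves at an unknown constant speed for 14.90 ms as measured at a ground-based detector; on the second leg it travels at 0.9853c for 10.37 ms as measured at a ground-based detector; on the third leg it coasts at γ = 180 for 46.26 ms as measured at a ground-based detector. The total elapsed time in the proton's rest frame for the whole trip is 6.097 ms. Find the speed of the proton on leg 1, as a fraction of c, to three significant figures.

Leg 1: speed unknown; τ_1 = 14.90/γ_1.
Leg 2: γ = 1/√(1 − 0.9853²) = 1/√0.02918 = 5.854; τ_2 = 10.37/5.854 = 1.772 ms.
Leg 3: γ = 180; τ_3 = 46.26/180.0 = 0.2570 ms.
Total proper time: τ_1 + 1.772 + 0.2570 = 6.097, so τ_1 = 6.097 − 2.029 = 4.068 ms.
γ_1 = 14.90/4.068 = 3.662; β = √(1 − 1/γ²) = √0.9254.

β = 0.962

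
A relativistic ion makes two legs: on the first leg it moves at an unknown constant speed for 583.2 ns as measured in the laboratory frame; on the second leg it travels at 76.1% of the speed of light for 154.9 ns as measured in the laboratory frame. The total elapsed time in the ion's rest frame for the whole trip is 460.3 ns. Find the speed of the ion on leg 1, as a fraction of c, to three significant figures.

Leg 1: speed unknown; τ_1 = 583.2/γ_1.
Leg 2: β = 0.761; γ = 1/√(1 − 0.761²) = 1/√0.4209 = 1.541; τ_2 = 154.9/1.541 = 100.5 ns.
Total proper time: τ_1 + 100.5 = 460.3, so τ_1 = 460.3 − 100.5 = 359.8 ns.
γ_1 = 583.2/359.8 = 1.621; β = √(1 − 1/γ²) = √0.6194.

β = 0.787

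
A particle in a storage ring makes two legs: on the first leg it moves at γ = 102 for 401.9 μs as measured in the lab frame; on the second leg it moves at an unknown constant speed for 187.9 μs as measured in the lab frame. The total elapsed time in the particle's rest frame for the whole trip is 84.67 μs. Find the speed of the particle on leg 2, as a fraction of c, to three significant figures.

β = 0.903

Leg 1: γ = 102; τ_1 = 401.9/102.0 = 3.940 μs.
Leg 2: speed unknown; τ_2 = 187.9/γ_2.
Total proper time: 3.940 + τ_2 = 84.67, so τ_2 = 84.67 − 3.940 = 80.73 μs.
γ_2 = 187.9/80.73 = 2.328; β = √(1 − 1/γ²) = √0.8154.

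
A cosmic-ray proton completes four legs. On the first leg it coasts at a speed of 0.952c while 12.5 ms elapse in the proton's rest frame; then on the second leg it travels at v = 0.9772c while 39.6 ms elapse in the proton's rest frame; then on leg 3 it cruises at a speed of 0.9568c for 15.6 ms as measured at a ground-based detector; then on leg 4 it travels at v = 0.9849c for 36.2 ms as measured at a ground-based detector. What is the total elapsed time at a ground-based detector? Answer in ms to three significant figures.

Δt = 279 ms

Leg 1: γ = 1/√(1 − 0.952²) = 1/√0.09370 = 3.267; Δt_1 = 3.267 × 12.5 = 40.84 ms.
Leg 2: γ = 1/√(1 − 0.9772²) = 1/√0.04508 = 4.710; Δt_2 = 4.710 × 39.6 = 186.5 ms.
Leg 3: 15.6 ms is already measured at a ground-based detector.
Leg 4: 36.2 ms is already measured at a ground-based detector.
Total: 40.84 + 186.5 + 15.60 + 36.20 ms.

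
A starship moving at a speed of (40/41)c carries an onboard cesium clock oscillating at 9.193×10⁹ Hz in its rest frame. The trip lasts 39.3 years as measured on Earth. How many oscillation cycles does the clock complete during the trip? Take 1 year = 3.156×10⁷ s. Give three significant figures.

N = 2.50×10¹⁸

γ = 1/√(1 − (40/41)²) = 41/9 ≈ 4.556
The oscillator's own cycle count is N = f × τ where τ is the proper time on the ship. τ = Δt/γ = 39.3/4.556 = 8.627 years = 2.723×10⁸ s.
N = 9.193×10⁹ × 2.723×10⁸ = 2.503×10¹⁸.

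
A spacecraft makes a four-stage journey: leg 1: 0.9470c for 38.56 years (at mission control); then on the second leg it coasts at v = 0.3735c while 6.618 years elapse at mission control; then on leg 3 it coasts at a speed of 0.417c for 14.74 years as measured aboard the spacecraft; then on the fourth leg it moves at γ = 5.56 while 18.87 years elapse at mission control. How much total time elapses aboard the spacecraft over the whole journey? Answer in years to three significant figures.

τ = 36.7 years

Leg 1: γ = 1/√(1 − 0.9470²) = 1/√0.1032 = 3.113; τ_1 = 38.56/3.113 = 12.39 years.
Leg 2: γ = 1/√(1 − 0.3735²) = 1/√0.8605 = 1.078; τ_2 = 6.618/1.078 = 6.139 years.
Leg 3: 14.74 years is already measured aboard the spacecraft.
Leg 4: γ = 5.56; τ_4 = 18.87/5.560 = 3.394 years.
Total: 12.39 + 6.139 + 14.74 + 3.394 years.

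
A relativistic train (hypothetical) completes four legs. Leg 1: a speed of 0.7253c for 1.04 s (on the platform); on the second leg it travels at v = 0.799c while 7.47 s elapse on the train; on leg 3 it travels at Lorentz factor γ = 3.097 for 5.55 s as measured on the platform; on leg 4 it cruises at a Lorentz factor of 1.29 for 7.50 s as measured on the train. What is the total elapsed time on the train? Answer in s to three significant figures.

Leg 1: γ = 1/√(1 − 0.7253²) = 1/√0.4739 = 1.453; τ_1 = 1.04/1.453 = 0.7160 s.
Leg 2: 7.47 s is already measured on the train.
Leg 3: γ = 3.097; τ_3 = 5.55/3.097 = 1.792 s.
Leg 4: 7.50 s is already measured on the train.
Total: 0.7160 + 7.470 + 1.792 + 7.500 s.

τ = 17.5 s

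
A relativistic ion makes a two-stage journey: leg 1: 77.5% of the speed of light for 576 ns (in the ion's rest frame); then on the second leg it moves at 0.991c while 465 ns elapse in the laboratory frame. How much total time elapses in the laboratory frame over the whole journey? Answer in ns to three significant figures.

Δt = 1380 ns

Leg 1: β = 0.775; γ = 1/√(1 − 0.775²) = 1/√0.3994 = 1.582; Δt_1 = 1.582 × 576 = 911.4 ns.
Leg 2: 465 ns is already measured in the laboratory frame.
Total: 911.4 + 465.0 ns.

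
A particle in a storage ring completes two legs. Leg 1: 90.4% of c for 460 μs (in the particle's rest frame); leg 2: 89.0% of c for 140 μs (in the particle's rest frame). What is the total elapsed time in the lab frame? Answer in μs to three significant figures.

Δt = 1380 μs

Leg 1: β = 0.904; γ = 1/√(1 − 0.904²) = 1/√0.1828 = 2.339; Δt_1 = 2.339 × 460 = 1076 μs.
Leg 2: β = 0.890; γ = 1/√(1 − 0.890²) = 1/√0.2079 = 2.193; Δt_2 = 2.193 × 140 = 307.0 μs.
Total: 1076 + 307.0 μs.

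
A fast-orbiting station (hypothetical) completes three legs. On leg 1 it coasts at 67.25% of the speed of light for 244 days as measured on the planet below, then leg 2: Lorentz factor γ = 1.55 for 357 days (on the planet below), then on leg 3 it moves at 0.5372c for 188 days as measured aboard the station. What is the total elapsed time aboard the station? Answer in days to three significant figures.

τ = 599 days

Leg 1: β = 0.6725; γ = 1/√(1 − 0.6725²) = 1/√0.5477 = 1.351; τ_1 = 244/1.351 = 180.6 days.
Leg 2: γ = 1.55; τ_2 = 357/1.550 = 230.3 days.
Leg 3: 188 days is already measured aboard the station.
Total: 180.6 + 230.3 + 188.0 days.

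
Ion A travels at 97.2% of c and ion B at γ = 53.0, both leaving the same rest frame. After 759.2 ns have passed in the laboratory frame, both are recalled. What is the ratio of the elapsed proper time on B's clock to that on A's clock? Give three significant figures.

τ_B/τ_A = 0.0803

A: β = 0.972; γ = 1/√(1 − 0.972²) = 1/√0.05522 = 4.256. B: γ = 53.0.
τ_A/τ_B = γ_B/γ_A = 53.00/4.256 = 12.45, so τ_B/τ_A = 0.08030.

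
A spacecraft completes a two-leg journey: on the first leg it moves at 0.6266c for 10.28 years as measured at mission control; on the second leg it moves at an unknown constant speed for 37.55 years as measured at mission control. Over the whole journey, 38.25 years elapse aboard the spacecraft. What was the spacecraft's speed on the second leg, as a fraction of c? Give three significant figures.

β = 0.593

Leg 1: γ = 1/√(1 − 0.6266²) = 1/√0.6074 = 1.283; τ_1 = 10.28/1.283 = 8.012 years.
Leg 2: speed unknown; τ_2 = 37.55/γ_2.
Total proper time: 8.012 + τ_2 = 38.25, so τ_2 = 38.25 − 8.012 = 30.24 years.
γ_2 = 37.55/30.24 = 1.242; β = √(1 − 1/γ²) = √0.3515.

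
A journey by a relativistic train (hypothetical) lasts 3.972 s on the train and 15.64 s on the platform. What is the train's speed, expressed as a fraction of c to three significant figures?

β = 0.967

The proper time is measured on the train (both events occur at the train's location); Δt is measured on the platform. γ = Δt/τ = 15.64/3.972 = 3.938.
β = √(1 − 1/γ²) = √(1 − 0.06450) = √0.9355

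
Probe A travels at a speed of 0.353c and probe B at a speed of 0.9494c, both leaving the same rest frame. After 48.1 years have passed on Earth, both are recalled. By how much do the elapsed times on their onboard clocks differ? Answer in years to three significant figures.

|τ_A − τ_B| = 29.9 years

A: γ = 1/√(1 − 0.353²) = 1/√0.8754 = 1.069; τ_A = 48.1/1.069 = 45.00 years.
B: γ = 1/√(1 − 0.9494²) = 1/√0.09864 = 3.184; τ_B = 48.1/3.184 = 15.11 years.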